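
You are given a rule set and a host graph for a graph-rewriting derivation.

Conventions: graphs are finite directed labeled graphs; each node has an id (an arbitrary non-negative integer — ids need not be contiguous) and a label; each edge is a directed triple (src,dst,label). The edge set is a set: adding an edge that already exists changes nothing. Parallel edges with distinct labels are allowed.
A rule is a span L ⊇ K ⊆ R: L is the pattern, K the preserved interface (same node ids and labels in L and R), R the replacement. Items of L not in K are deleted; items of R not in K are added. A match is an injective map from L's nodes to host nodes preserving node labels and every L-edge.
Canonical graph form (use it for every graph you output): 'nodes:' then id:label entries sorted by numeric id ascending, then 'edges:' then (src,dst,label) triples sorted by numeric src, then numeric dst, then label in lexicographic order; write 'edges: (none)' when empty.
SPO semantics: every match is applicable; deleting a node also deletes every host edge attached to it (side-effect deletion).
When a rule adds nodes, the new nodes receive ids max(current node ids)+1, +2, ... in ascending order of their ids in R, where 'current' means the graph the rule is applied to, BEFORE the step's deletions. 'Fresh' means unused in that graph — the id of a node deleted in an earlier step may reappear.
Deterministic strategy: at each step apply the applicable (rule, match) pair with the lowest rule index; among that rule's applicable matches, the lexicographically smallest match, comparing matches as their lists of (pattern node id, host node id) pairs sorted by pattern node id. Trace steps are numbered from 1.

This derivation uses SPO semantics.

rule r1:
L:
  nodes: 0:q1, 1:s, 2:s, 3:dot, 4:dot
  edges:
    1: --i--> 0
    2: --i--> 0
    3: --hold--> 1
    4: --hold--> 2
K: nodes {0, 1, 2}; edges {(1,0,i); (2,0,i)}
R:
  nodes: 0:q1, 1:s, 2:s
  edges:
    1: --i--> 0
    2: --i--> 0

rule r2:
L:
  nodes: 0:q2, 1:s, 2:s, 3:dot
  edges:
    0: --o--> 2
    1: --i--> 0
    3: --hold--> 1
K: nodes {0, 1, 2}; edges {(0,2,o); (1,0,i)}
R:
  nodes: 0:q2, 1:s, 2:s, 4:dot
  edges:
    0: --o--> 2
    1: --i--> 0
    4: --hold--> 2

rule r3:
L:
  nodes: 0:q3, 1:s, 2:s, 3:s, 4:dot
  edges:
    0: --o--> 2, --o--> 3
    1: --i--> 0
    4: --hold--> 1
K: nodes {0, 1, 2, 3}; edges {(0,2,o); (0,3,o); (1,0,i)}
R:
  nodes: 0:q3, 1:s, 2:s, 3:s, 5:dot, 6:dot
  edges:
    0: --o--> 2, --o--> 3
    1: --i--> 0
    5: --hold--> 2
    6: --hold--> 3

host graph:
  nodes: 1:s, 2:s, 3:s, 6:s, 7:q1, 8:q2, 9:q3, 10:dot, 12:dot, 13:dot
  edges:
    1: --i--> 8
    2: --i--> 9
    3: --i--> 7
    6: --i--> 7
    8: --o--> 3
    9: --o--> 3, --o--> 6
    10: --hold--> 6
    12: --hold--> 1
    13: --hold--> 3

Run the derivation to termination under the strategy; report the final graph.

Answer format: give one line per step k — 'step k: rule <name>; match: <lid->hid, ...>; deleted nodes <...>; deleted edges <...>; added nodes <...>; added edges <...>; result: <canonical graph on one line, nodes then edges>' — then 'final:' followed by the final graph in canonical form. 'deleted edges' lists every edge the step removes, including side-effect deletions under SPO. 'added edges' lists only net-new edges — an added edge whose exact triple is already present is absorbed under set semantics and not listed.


step 1: rule r1; match: 0->7, 1->3, 2->6, 3->13, 4->10; deleted nodes 10, 13; deleted edges (10,6,hold); (13,3,hold); added nodes (none); added edges (none); result: nodes: 1:s, 2:s, 3:s, 6:s, 7:q1, 8:q2, 9:q3, 12:dot edges: (1,8,i); (2,9,i); (3,7,i); (6,7,i); (8,3,o); (9,3,o); (9,6,o); (12,1,hold)
step 2: rule r2; match: 0->8, 1->1, 2->3, 3->12; deleted nodes 12; deleted edges (12,1,hold); added nodes 13; added edges (13,3,hold); result: nodes: 1:s, 2:s, 3:s, 6:s, 7:q1, 8:q2, 9:q3, 13:dot edges: (1,8,i); (2,9,i); (3,7,i); (6,7,i); (8,3,o); (9,3,o); (9,6,o); (13,3,hold)
final:
nodes: 1:s, 2:s, 3:s, 6:s, 7:q1, 8:q2, 9:q3, 13:dot
edges: (1,8,i); (2,9,i); (3,7,i); (6,7,i); (8,3,o); (9,3,o); (9,6,o); (13,3,hold)


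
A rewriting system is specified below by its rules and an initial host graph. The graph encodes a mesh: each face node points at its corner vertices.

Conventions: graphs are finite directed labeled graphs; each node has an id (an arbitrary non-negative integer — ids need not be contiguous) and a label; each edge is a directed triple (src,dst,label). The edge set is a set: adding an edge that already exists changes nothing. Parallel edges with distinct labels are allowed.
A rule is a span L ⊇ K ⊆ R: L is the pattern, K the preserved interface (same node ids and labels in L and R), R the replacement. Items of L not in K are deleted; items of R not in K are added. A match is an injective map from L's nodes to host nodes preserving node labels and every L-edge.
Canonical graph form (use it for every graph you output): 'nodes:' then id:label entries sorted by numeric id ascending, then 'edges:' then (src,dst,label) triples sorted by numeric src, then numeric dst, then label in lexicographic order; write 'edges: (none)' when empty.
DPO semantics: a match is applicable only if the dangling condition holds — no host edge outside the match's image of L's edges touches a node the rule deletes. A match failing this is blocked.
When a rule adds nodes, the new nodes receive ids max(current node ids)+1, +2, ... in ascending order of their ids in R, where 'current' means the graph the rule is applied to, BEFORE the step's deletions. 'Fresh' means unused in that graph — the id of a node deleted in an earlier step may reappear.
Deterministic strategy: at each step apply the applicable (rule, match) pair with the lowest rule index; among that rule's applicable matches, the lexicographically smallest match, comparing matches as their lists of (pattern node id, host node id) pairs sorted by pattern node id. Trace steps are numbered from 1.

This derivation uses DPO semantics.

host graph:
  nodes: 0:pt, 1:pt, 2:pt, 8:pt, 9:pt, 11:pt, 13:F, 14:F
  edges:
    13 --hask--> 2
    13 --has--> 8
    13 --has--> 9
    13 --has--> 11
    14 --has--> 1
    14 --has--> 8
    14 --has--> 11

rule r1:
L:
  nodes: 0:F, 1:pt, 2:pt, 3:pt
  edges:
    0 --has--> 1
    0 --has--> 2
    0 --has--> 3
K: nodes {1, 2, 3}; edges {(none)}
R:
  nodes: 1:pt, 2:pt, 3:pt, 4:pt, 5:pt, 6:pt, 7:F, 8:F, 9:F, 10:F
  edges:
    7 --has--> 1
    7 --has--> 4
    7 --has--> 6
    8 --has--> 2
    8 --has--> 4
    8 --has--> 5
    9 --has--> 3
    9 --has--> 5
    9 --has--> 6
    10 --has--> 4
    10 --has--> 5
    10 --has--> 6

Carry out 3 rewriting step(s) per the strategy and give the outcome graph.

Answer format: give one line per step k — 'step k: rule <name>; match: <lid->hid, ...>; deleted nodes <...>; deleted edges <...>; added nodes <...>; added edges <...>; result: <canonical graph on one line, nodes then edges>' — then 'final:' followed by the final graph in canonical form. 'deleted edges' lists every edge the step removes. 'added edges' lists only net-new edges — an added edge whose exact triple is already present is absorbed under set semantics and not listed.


step 1: rule r1; match: 0->14, 1->1, 2->8, 3->11; deleted nodes 14; deleted edges (14,1,has); (14,8,has); (14,11,has); added nodes 15, 16, 17, 18, 19, 20, 21; added edges (18,1,has); (18,15,has); (18,17,has); (19,8,has); (19,15,has); (19,16,has); (20,11,has); (20,16,has); (20,17,has); (21,15,has); (21,16,has); (21,17,has); result: nodes: 0:pt, 1:pt, 2:pt, 8:pt, 9:pt, 11:pt, 13:F, 15:pt, 16:pt, 17:pt, 18:F, 19:F, 20:F, 21:F edges: (13,2,hask); (13,8,has); (13,9,has); (13,11,has); (18,1,has); (18,15,has); (18,17,has); (19,8,has); (19,15,has); (19,16,has); (20,11,has); (20,16,has); (20,17,has); (21,15,has); (21,16,has); (21,17,has)
step 2: rule r1; match: 0->18, 1->1, 2->15, 3->17; deleted nodes 18; deleted edges (18,1,has); (18,15,has); (18,17,has); added nodes 22, 23, 24, 25, 26, 27, 28; added edges (25,1,has); (25,22,has); (25,24,has); (26,15,has); (26,22,has); (26,23,has); (27,17,has); (27,23,has); (27,24,has); (28,22,has); (28,23,has); (28,24,has); result: nodes: 0:pt, 1:pt, 2:pt, 8:pt, 9:pt, 11:pt, 13:F, 15:pt, 16:pt, 17:pt, 19:F, 20:F, 21:F, 22:pt, 23:pt, 24:pt, 25:F, 26:F, 27:F, 28:F edges: (13,2,hask); (13,8,has); (13,9,has); (13,11,has); (19,8,has); (19,15,has); (19,16,has); (20,11,has); (20,16,has); (20,17,has); (21,15,has); (21,16,has); (21,17,has); (25,1,has); (25,22,has); (25,24,has); (26,15,has); (26,22,has); (26,23,has); (27,17,has); (27,23,has); (27,24,has); (28,22,has); (28,23,has); (28,24,has)
step 3: rule r1; match: 0->19, 1->8, 2->15, 3->16; deleted nodes 19; deleted edges (19,8,has); (19,15,has); (19,16,has); added nodes 29, 30, 31, 32, 33, 34, 35; added edges (32,8,has); (32,29,has); (32,31,has); (33,15,has); (33,29,has); (33,30,has); (34,16,has); (34,30,has); (34,31,has); (35,29,has); (35,30,has); (35,31,has); result: nodes: 0:pt, 1:pt, 2:pt, 8:pt, 9:pt, 11:pt, 13:F, 15:pt, 16:pt, 17:pt, 20:F, 21:F, 22:pt, 23:pt, 24:pt, 25:F, 26:F, 27:F, 28:F, 29:pt, 30:pt, 31:pt, 32:F, 33:F, 34:F, 35:F edges: (13,2,hask); (13,8,has); (13,9,has); (13,11,has); (20,11,has); (20,16,has); (20,17,has); (21,15,has); (21,16,has); (21,17,has); (25,1,has); (25,22,has); (25,24,has); (26,15,has); (26,22,has); (26,23,has); (27,17,has); (27,23,has); (27,24,has); (28,22,has); (28,23,has); (28,24,has); (32,8,has); (32,29,has); (32,31,has); (33,15,has); (33,29,has); (33,30,has); (34,16,has); (34,30,has); (34,31,has); (35,29,has); (35,30,has); (35,31,has)
final:
nodes: 0:pt, 1:pt, 2:pt, 8:pt, 9:pt, 11:pt, 13:F, 15:pt, 16:pt, 17:pt, 20:F, 21:F, 22:pt, 23:pt, 24:pt, 25:F, 26:F, 27:F, 28:F, 29:pt, 30:pt, 31:pt, 32:F, 33:F, 34:F, 35:F
edges: (13,2,hask); (13,8,has); (13,9,has); (13,11,has); (20,11,has); (20,16,has); (20,17,has); (21,15,has); (21,16,has); (21,17,has); (25,1,has); (25,22,has); (25,24,has); (26,15,has); (26,22,has); (26,23,has); (27,17,has); (27,23,has); (27,24,has); (28,22,has); (28,23,has); (28,24,has); (32,8,has); (32,29,has); (32,31,has); (33,15,has); (33,29,has); (33,30,has); (34,16,has); (34,30,has); (34,31,has); (35,29,has); (35,30,has); (35,31,has)


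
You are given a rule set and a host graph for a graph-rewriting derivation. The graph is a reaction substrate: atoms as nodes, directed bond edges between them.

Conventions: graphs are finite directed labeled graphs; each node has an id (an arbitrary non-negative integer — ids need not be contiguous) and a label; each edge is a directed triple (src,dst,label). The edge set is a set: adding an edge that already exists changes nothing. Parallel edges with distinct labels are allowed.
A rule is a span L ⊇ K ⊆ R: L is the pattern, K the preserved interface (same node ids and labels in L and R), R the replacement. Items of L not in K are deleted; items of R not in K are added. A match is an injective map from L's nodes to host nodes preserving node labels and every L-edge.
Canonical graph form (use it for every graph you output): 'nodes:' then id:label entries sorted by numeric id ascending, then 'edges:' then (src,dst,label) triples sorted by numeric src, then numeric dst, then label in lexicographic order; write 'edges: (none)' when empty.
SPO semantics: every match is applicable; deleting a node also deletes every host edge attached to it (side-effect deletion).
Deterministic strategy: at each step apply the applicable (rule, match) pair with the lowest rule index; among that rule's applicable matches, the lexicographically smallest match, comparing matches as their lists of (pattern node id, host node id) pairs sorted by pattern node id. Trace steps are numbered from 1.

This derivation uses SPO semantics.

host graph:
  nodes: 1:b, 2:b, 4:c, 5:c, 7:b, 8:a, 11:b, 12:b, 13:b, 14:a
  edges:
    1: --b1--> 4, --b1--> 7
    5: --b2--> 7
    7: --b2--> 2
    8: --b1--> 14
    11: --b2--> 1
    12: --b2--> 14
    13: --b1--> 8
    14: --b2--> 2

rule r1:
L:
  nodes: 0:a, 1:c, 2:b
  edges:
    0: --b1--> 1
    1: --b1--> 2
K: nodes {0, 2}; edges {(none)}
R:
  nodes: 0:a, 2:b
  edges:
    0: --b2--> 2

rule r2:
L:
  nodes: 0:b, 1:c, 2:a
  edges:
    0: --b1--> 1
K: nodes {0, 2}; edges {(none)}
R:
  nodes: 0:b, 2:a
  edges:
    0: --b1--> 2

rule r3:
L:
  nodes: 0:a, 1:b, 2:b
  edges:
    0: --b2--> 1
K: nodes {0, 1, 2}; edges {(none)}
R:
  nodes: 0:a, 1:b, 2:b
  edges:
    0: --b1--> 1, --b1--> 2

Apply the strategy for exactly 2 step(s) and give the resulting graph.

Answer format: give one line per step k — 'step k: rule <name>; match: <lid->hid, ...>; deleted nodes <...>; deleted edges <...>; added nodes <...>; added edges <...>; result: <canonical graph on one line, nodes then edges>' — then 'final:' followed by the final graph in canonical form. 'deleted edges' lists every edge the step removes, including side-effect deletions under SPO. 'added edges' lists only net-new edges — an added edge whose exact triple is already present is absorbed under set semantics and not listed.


step 1: rule r2; match: 0->1, 1->4, 2->8; deleted nodes 4; deleted edges (1,4,b1); added nodes (none); added edges (1,8,b1); result: nodes: 1:b, 2:b, 5:c, 7:b, 8:a, 11:b, 12:b, 13:b, 14:a edges: (1,7,b1); (1,8,b1); (5,7,b2); (7,2,b2); (8,14,b1); (11,1,b2); (12,14,b2); (13,8,b1); (14,2,b2)
step 2: rule r3; match: 0->14, 1->2, 2->1; deleted nodes (none); deleted edges (14,2,b2); added nodes (none); added edges (14,1,b1); (14,2,b1); result: nodes: 1:b, 2:b, 5:c, 7:b, 8:a, 11:b, 12:b, 13:b, 14:a edges: (1,7,b1); (1,8,b1); (5,7,b2); (7,2,b2); (8,14,b1); (11,1,b2); (12,14,b2); (13,8,b1); (14,1,b1); (14,2,b1)
final:
nodes: 1:b, 2:b, 5:c, 7:b, 8:a, 11:b, 12:b, 13:b, 14:a
edges: (1,7,b1); (1,8,b1); (5,7,b2); (7,2,b2); (8,14,b1); (11,1,b2); (12,14,b2); (13,8,b1); (14,1,b1); (14,2,b1)


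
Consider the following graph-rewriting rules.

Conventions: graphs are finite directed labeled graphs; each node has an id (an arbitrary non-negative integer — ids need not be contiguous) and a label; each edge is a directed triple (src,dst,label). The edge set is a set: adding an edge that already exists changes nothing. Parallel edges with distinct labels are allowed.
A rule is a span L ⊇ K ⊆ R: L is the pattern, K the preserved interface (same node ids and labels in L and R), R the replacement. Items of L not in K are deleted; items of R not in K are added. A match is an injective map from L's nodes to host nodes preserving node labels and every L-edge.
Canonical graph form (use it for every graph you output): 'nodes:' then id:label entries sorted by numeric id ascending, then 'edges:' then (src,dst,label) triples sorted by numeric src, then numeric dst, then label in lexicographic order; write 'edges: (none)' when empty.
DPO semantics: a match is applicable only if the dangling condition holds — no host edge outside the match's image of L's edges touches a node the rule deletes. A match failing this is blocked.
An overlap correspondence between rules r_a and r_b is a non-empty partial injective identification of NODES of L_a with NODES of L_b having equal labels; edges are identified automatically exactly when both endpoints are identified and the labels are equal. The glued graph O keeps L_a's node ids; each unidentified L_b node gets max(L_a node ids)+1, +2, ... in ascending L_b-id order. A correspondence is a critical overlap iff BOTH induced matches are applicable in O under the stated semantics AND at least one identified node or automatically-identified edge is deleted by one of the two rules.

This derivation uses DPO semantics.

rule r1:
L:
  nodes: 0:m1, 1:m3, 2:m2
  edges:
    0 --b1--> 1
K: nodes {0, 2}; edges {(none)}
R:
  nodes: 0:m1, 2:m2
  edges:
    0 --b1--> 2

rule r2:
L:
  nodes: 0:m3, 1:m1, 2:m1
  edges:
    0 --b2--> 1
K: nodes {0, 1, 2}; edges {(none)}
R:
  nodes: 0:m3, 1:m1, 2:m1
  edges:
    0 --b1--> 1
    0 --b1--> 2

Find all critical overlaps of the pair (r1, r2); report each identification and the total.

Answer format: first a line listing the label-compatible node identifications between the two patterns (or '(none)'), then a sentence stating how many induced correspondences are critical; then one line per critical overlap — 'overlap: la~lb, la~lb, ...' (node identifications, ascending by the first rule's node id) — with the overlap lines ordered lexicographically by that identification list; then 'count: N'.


label-compatible node identifications between L(r1) and L(r2): 0~1, 0~2, 1~0
0 of the induced correspondences are critical overlaps of r1 and r2.
count: 0


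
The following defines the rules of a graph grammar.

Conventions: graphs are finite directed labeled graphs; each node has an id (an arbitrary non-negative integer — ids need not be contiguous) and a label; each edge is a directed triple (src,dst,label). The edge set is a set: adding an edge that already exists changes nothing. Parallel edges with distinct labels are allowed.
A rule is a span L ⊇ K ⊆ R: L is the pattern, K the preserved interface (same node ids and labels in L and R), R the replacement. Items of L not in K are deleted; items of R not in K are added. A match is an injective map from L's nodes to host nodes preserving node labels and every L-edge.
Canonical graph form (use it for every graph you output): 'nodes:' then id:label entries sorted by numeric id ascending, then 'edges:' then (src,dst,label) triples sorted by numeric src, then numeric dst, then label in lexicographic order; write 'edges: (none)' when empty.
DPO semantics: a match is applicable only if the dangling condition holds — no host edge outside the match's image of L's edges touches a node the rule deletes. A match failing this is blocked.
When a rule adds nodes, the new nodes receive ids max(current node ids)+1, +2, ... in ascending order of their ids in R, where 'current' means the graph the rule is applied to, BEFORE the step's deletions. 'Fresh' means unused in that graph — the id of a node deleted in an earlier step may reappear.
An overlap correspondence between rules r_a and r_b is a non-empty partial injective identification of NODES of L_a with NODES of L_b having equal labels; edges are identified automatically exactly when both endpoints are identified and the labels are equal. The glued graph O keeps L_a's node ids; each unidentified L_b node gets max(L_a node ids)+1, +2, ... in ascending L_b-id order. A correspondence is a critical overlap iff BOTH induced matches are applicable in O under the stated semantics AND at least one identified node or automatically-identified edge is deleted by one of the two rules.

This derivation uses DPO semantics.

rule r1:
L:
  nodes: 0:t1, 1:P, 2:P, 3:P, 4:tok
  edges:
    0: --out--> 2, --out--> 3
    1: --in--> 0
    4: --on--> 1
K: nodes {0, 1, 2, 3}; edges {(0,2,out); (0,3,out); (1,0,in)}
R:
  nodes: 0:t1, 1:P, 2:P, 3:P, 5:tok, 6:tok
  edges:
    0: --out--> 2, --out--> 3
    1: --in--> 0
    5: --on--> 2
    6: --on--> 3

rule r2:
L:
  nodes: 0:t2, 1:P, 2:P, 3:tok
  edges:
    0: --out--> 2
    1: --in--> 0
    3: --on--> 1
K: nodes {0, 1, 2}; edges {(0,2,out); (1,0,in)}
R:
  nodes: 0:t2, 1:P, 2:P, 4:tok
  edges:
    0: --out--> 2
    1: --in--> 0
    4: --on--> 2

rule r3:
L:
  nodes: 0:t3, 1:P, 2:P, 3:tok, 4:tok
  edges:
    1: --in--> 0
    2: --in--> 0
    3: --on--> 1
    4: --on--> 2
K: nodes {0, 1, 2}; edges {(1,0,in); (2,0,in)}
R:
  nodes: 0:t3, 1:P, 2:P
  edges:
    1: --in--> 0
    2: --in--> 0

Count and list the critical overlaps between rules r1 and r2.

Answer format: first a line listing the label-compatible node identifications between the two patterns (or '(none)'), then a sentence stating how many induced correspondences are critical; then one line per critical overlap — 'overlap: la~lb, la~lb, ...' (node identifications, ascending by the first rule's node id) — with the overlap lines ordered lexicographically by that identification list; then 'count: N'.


label-compatible node identifications between L(r1) and L(r2): 1~1, 1~2, 2~1, 2~2, 3~1, 3~2, 4~3
3 of the induced correspondences are critical overlaps of r1 and r2.
overlap: 1~1, 2~2, 4~3
overlap: 1~1, 3~2, 4~3
overlap: 1~1, 4~3
count: 3


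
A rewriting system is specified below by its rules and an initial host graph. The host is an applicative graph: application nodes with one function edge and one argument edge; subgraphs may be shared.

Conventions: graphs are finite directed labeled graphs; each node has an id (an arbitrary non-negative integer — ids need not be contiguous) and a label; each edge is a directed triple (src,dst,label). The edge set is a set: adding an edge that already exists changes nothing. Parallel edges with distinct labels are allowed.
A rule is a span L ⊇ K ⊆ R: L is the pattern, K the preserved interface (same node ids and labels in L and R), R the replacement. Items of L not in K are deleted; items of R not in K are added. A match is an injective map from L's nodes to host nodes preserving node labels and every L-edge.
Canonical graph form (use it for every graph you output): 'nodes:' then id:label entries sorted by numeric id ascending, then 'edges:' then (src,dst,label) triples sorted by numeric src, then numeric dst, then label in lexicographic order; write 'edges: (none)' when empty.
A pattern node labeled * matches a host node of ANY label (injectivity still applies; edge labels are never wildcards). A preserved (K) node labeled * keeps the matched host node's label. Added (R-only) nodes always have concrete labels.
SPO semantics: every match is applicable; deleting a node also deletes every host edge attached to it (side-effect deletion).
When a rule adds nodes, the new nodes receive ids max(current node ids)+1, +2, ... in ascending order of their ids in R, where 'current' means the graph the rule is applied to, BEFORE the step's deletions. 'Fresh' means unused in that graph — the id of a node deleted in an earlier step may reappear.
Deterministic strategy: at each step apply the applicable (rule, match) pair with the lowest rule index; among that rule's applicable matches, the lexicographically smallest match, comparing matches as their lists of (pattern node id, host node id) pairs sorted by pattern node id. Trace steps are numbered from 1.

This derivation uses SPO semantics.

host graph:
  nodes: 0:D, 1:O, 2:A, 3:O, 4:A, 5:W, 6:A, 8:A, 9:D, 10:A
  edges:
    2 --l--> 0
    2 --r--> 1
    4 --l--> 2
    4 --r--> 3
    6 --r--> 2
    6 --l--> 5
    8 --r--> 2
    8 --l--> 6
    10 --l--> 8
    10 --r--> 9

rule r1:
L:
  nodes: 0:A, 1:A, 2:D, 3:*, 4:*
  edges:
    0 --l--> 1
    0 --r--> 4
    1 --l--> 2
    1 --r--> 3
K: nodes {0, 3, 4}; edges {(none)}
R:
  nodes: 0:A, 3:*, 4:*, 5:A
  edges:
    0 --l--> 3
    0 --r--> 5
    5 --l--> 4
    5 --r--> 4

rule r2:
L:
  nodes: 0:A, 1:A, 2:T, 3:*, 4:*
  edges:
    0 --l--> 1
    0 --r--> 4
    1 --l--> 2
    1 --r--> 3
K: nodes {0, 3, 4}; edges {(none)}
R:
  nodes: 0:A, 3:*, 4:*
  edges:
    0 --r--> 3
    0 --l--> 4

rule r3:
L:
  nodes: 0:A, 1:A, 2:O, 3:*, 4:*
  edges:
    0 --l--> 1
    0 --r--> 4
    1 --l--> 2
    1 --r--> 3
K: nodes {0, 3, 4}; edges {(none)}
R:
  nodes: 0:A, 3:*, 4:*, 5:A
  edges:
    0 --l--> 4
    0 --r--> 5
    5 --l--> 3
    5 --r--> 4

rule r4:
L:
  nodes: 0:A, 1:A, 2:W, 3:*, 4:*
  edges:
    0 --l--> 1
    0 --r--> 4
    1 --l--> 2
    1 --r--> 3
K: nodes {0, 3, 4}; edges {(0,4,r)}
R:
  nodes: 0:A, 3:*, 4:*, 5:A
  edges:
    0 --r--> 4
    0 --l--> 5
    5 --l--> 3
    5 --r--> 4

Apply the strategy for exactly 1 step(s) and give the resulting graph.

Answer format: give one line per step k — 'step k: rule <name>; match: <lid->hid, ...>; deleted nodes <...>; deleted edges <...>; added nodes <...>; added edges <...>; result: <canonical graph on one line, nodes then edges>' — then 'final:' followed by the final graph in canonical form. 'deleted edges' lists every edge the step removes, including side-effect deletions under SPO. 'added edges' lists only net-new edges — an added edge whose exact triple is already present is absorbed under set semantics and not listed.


step 1: rule r1; match: 0->4, 1->2, 2->0, 3->1, 4->3; deleted nodes 0, 2; deleted edges (2,0,l); (2,1,r); (4,2,l); (4,3,r); (6,2,r); (8,2,r); added nodes 11; added edges (4,1,l); (4,11,r); (11,3,l); (11,3,r); result: nodes: 1:O, 3:O, 4:A, 5:W, 6:A, 8:A, 9:D, 10:A, 11:A edges: (4,1,l); (4,11,r); (6,5,l); (8,6,l); (10,8,l); (10,9,r); (11,3,l); (11,3,r)
final:
nodes: 1:O, 3:O, 4:A, 5:W, 6:A, 8:A, 9:D, 10:A, 11:A
edges: (4,1,l); (4,11,r); (6,5,l); (8,6,l); (10,8,l); (10,9,r); (11,3,l); (11,3,r)


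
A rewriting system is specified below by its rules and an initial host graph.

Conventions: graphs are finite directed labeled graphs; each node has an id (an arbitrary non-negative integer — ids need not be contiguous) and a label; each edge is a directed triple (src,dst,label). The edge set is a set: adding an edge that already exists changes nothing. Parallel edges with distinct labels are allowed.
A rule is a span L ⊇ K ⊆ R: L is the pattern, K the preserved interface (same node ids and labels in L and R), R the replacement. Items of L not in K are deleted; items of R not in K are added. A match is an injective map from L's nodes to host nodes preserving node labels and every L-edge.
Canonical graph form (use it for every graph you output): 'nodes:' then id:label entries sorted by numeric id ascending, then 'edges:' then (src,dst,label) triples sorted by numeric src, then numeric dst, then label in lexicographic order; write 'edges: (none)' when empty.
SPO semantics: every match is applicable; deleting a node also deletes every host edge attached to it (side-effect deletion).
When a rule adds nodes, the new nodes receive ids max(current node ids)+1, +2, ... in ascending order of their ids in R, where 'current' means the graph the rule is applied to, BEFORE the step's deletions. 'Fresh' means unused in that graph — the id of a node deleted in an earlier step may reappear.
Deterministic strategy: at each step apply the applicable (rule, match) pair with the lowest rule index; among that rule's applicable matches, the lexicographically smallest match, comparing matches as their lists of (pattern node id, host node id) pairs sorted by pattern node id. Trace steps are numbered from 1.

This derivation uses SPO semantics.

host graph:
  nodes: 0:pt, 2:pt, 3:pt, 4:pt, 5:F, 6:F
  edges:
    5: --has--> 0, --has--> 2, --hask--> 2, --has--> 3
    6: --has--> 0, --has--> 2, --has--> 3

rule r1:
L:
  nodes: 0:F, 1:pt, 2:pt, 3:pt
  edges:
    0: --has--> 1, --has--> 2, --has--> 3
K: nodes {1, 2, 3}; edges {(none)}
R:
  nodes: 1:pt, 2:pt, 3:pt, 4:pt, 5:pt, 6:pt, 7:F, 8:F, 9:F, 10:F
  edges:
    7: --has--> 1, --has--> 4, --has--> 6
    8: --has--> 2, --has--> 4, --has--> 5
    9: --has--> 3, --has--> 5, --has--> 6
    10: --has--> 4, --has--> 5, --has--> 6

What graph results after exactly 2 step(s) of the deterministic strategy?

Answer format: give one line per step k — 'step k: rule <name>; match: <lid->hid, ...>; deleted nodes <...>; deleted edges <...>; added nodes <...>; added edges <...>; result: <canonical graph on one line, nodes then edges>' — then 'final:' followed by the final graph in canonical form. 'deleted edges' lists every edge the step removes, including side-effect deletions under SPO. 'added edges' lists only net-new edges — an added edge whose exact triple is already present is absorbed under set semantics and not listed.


step 1: rule r1; match: 0->5, 1->0, 2->2, 3->3; deleted nodes 5; deleted edges (5,0,has); (5,2,has); (5,2,hask); (5,3,has); added nodes 7, 8, 9, 10, 11, 12, 13; added edges (10,0,has); (10,7,has); (10,9,has); (11,2,has); (11,7,has); (11,8,has); (12,3,has); (12,8,has); (12,9,has); (13,7,has); (13,8,has); (13,9,has); result: nodes: 0:pt, 2:pt, 3:pt, 4:pt, 6:F, 7:pt, 8:pt, 9:pt, 10:F, 11:F, 12:F, 13:F edges: (6,0,has); (6,2,has); (6,3,has); (10,0,has); (10,7,has); (10,9,has); (11,2,has); (11,7,has); (11,8,has); (12,3,has); (12,8,has); (12,9,has); (13,7,has); (13,8,has); (13,9,has)
step 2: rule r1; match: 0->6, 1->0, 2->2, 3->3; deleted nodes 6; deleted edges (6,0,has); (6,2,has); (6,3,has); added nodes 14, 15, 16, 17, 18, 19, 20; added edges (17,0,has); (17,14,has); (17,16,has); (18,2,has); (18,14,has); (18,15,has); (19,3,has); (19,15,has); (19,16,has); (20,14,has); (20,15,has); (20,16,has); result: nodes: 0:pt, 2:pt, 3:pt, 4:pt, 7:pt, 8:pt, 9:pt, 10:F, 11:F, 12:F, 13:F, 14:pt, 15:pt, 16:pt, 17:F, 18:F, 19:F, 20:F edges: (10,0,has); (10,7,has); (10,9,has); (11,2,has); (11,7,has); (11,8,has); (12,3,has); (12,8,has); (12,9,has); (13,7,has); (13,8,has); (13,9,has); (17,0,has); (17,14,has); (17,16,has); (18,2,has); (18,14,has); (18,15,has); (19,3,has); (19,15,has); (19,16,has); (20,14,has); (20,15,has); (20,16,has)
final:
nodes: 0:pt, 2:pt, 3:pt, 4:pt, 7:pt, 8:pt, 9:pt, 10:F, 11:F, 12:F, 13:F, 14:pt, 15:pt, 16:pt, 17:F, 18:F, 19:F, 20:F
edges: (10,0,has); (10,7,has); (10,9,has); (11,2,has); (11,7,has); (11,8,has); (12,3,has); (12,8,has); (12,9,has); (13,7,has); (13,8,has); (13,9,has); (17,0,has); (17,14,has); (17,16,has); (18,2,has); (18,14,has); (18,15,has); (19,3,has); (19,15,has); (19,16,has); (20,14,has); (20,15,has); (20,16,has)


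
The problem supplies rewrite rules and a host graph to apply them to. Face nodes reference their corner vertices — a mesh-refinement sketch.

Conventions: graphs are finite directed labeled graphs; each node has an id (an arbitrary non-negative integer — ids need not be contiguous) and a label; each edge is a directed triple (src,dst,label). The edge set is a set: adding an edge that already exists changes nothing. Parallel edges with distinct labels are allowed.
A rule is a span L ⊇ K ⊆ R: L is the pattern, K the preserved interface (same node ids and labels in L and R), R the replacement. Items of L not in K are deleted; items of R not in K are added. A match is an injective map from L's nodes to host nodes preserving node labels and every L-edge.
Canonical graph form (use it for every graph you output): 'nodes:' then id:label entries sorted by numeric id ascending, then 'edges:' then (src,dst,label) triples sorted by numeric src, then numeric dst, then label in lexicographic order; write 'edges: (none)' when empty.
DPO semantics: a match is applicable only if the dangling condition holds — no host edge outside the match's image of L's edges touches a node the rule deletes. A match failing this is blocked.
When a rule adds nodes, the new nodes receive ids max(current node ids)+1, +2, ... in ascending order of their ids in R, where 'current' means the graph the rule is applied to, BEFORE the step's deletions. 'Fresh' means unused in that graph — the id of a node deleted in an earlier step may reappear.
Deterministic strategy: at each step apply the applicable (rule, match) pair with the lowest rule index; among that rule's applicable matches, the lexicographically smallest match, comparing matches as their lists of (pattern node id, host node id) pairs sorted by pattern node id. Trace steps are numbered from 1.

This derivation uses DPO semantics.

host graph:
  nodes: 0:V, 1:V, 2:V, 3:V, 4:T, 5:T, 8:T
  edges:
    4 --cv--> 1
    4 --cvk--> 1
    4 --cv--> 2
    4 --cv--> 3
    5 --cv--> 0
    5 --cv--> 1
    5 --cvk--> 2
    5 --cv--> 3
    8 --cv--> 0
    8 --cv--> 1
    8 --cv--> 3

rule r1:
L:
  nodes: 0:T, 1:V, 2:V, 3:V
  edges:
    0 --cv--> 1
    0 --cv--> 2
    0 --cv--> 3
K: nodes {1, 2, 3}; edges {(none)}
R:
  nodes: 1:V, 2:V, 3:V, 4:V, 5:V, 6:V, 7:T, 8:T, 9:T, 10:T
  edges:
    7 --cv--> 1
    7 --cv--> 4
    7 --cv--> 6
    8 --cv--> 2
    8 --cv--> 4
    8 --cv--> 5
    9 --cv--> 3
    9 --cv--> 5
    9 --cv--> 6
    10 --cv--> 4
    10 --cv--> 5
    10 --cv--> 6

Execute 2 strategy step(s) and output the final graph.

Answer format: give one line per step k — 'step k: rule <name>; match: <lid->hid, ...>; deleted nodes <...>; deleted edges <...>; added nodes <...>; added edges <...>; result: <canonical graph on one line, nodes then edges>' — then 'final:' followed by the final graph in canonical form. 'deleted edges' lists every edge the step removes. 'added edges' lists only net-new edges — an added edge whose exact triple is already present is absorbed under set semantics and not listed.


step 1: rule r1; match: 0->8, 1->0, 2->1, 3->3; deleted nodes 8; deleted edges (8,0,cv); (8,1,cv); (8,3,cv); added nodes 9, 10, 11, 12, 13, 14, 15; added edges (12,0,cv); (12,9,cv); (12,11,cv); (13,1,cv); (13,9,cv); (13,10,cv); (14,3,cv); (14,10,cv); (14,11,cv); (15,9,cv); (15,10,cv); (15,11,cv); result: nodes: 0:V, 1:V, 2:V, 3:V, 4:T, 5:T, 9:V, 10:V, 11:V, 12:T, 13:T, 14:T, 15:T edges: (4,1,cv); (4,1,cvk); (4,2,cv); (4,3,cv); (5,0,cv); (5,1,cv); (5,2,cvk); (5,3,cv); (12,0,cv); (12,9,cv); (12,11,cv); (13,1,cv); (13,9,cv); (13,10,cv); (14,3,cv); (14,10,cv); (14,11,cv); (15,9,cv); (15,10,cv); (15,11,cv)
step 2: rule r1; match: 0->12, 1->0, 2->9, 3->11; deleted nodes 12; deleted edges (12,0,cv); (12,9,cv); (12,11,cv); added nodes 16, 17, 18, 19, 20, 21, 22; added edges (19,0,cv); (19,16,cv); (19,18,cv); (20,9,cv); (20,16,cv); (20,17,cv); (21,11,cv); (21,17,cv); (21,18,cv); (22,16,cv); (22,17,cv); (22,18,cv); result: nodes: 0:V, 1:V, 2:V, 3:V, 4:T, 5:T, 9:V, 10:V, 11:V, 13:T, 14:T, 15:T, 16:V, 17:V, 18:V, 19:T, 20:T, 21:T, 22:T edges: (4,1,cv); (4,1,cvk); (4,2,cv); (4,3,cv); (5,0,cv); (5,1,cv); (5,2,cvk); (5,3,cv); (13,1,cv); (13,9,cv); (13,10,cv); (14,3,cv); (14,10,cv); (14,11,cv); (15,9,cv); (15,10,cv); (15,11,cv); (19,0,cv); (19,16,cv); (19,18,cv); (20,9,cv); (20,16,cv); (20,17,cv); (21,11,cv); (21,17,cv); (21,18,cv); (22,16,cv); (22,17,cv); (22,18,cv)
final:
nodes: 0:V, 1:V, 2:V, 3:V, 4:T, 5:T, 9:V, 10:V, 11:V, 13:T, 14:T, 15:T, 16:V, 17:V, 18:V, 19:T, 20:T, 21:T, 22:T
edges: (4,1,cv); (4,1,cvk); (4,2,cv); (4,3,cv); (5,0,cv); (5,1,cv); (5,2,cvk); (5,3,cv); (13,1,cv); (13,9,cv); (13,10,cv); (14,3,cv); (14,10,cv); (14,11,cv); (15,9,cv); (15,10,cv); (15,11,cv); (19,0,cv); (19,16,cv); (19,18,cv); (20,9,cv); (20,16,cv); (20,17,cv); (21,11,cv); (21,17,cv); (21,18,cv); (22,16,cv); (22,17,cv); (22,18,cv)


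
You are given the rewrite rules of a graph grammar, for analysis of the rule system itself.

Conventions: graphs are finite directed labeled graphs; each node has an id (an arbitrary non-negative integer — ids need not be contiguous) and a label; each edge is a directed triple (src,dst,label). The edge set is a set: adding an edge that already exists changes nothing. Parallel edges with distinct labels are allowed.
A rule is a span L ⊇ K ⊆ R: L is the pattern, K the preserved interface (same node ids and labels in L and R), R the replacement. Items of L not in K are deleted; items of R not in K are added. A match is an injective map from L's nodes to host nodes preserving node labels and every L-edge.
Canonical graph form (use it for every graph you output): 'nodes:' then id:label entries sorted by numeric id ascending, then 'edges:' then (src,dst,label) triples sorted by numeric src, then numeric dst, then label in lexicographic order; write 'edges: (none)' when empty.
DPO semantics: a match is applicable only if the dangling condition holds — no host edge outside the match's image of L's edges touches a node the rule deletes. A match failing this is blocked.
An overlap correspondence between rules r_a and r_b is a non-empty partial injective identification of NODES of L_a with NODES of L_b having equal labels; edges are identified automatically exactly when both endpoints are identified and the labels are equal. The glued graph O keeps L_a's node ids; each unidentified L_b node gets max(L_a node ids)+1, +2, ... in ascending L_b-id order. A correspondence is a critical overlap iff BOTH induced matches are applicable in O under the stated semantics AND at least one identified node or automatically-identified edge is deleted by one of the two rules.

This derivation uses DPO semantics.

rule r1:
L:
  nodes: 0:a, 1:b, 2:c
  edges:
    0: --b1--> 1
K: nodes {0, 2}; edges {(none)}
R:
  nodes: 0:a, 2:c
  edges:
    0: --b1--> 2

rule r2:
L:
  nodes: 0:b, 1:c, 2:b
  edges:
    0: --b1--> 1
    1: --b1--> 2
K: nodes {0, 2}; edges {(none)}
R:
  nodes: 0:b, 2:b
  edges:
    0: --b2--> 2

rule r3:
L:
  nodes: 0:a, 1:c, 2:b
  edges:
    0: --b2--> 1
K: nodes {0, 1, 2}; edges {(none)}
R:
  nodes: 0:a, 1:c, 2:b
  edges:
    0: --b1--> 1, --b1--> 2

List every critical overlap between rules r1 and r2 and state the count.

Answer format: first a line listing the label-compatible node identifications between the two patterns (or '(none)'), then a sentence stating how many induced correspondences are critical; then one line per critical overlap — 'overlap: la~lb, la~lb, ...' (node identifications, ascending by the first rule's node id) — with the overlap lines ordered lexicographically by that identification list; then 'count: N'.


label-compatible node identifications between L(r1) and L(r2): 1~0, 1~2, 2~1
1 of the induced correspondences is a critical overlap of r1 and r2.
overlap: 2~1
count: 1


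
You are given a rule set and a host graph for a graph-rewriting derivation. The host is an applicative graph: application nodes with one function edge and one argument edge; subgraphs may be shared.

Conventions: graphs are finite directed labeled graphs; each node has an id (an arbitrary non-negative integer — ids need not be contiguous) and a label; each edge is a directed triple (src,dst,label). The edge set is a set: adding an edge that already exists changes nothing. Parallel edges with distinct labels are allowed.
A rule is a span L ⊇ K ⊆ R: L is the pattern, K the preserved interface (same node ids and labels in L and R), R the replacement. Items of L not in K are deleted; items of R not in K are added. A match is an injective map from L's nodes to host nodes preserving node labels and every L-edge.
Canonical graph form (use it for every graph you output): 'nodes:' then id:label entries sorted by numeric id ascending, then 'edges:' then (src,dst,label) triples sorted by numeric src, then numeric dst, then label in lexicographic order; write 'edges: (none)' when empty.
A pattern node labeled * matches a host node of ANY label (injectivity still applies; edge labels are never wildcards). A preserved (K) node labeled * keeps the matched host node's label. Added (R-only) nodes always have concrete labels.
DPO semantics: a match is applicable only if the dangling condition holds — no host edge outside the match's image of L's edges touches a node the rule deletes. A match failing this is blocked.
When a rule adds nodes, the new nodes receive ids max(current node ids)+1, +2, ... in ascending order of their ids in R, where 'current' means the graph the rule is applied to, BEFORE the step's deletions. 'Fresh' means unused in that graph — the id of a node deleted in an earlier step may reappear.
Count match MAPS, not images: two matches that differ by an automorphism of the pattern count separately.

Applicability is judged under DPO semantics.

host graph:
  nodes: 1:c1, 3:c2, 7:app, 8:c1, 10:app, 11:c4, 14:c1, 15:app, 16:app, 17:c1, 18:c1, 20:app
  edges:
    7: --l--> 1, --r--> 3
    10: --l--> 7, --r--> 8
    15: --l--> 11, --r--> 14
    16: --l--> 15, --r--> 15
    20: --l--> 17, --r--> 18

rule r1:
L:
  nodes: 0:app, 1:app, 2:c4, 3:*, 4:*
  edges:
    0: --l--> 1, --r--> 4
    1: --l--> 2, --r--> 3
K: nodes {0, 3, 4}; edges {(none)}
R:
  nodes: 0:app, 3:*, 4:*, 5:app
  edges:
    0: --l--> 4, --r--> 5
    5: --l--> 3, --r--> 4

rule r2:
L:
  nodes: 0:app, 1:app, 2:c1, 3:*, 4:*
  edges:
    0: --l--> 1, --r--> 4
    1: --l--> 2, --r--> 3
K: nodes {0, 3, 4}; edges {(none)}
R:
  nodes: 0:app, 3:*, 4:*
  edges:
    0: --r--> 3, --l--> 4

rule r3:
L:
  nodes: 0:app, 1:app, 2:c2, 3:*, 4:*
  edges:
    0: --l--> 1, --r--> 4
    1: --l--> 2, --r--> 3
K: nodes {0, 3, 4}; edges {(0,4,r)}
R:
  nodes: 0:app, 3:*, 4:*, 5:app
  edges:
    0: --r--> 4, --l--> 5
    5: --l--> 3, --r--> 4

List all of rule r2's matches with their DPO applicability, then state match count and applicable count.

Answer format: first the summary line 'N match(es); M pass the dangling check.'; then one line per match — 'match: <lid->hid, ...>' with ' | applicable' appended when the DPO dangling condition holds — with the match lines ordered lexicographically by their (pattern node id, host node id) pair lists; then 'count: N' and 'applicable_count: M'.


1 match(es); 1 pass the dangling check.
match: 0->10, 1->7, 2->1, 3->3, 4->8 | applicable
count: 1
applicable_count: 1


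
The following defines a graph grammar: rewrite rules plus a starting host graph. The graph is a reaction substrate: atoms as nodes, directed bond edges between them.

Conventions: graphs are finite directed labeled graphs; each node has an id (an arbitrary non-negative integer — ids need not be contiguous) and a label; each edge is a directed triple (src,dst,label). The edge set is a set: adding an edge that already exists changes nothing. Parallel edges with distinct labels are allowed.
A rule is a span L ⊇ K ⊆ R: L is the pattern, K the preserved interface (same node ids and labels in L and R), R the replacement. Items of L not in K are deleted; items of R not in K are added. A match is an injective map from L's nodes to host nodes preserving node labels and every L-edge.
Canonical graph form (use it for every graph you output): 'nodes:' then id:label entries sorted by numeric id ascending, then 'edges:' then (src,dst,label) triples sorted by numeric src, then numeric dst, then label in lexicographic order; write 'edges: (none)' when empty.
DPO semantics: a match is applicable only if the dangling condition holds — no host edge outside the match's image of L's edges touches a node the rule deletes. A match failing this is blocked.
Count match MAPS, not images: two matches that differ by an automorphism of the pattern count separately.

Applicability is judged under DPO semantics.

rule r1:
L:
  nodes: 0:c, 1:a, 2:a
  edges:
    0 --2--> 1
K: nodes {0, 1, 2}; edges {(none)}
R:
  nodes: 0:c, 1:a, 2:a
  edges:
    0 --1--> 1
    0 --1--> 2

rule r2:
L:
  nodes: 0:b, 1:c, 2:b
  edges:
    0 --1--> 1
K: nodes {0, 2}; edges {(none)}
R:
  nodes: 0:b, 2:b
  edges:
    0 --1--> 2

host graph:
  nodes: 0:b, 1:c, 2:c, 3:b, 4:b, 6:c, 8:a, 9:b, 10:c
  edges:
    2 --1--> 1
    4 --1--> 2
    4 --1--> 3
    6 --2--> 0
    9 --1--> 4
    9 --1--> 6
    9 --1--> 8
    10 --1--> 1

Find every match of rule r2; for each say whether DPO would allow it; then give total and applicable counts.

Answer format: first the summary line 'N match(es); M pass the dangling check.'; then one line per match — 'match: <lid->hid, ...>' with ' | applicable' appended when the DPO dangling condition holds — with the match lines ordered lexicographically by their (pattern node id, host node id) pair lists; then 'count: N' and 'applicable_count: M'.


6 match(es); 0 pass the dangling check.
match: 0->4, 1->2, 2->0
match: 0->4, 1->2, 2->3
match: 0->4, 1->2, 2->9
match: 0->9, 1->6, 2->0
match: 0->9, 1->6, 2->3
match: 0->9, 1->6, 2->4
count: 6
applicable_count: 0
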